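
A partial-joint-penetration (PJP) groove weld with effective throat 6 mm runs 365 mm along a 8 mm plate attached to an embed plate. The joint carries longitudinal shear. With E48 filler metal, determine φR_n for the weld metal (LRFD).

E48XX → F_EXX = 480 MPa.
Effective throat (given) t_e = 6 mm.
A_we = 6 × 365 = 2190 mm².
F_nw = 0.6 F_EXX = 288 MPa.
φR_n = 0.75 × 288 × 2190 × 10⁻³ = 473 kN.

φR_n ≈ 473 kN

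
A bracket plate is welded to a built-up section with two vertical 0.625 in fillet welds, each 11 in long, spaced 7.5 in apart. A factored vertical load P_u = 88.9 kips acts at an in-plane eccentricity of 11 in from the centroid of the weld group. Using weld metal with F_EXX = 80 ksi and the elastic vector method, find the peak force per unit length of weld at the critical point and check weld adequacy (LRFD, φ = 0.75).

f_max ≈ 14.9 kip/in; adequate

Total weld length L_w = 22 in. Treat welds as unit-width lines.
Polar moment about centroid: J = 2[d³/12 + d(b/2)²] = 2[11³/12 + 11×3.75²] = 531.2 in³.
Direct shear f_v = P/L_w = 88.9 / 22 = 4.041 kip/in (vertical).
Torsion M = P·e = 88.9 × 11 = 977.9 kip·in.
Critical point at (x, y) = (3.75, 5.5) from centroid. f_tx = M·y/J = 10.12 kip/in; f_ty = M·x/J = 6.903 kip/in.
Resultant f_max = √[f_tx² + (f_v + f_ty)²] = √[10.12² + (4.041 + 6.903)²] = 14.91 kip/in.
Capacity per unit length: φr_n = 0.75 × 0.6 × 80 × (0.707 × 0.625) = 15.91 kip/in.
14.91 ≤ 15.91 → adequate.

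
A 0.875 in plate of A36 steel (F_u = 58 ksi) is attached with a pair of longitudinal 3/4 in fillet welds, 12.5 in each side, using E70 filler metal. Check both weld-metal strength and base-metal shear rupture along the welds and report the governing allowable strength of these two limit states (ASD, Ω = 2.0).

R_n/Ω ≈ 278 kips (weld metal governs)

E70XX → F_EXX = 70 ksi.
t_e = 0.707 × 0.75 = 0.5302 in; L = 25 in.
Weld metal: R_n/Ω = (1/2.0) × 0.6 × 70 × 0.5302 × 25 = 278.4 kips.
Base metal (shear rupture): R_n/Ω = (1/2.0) × 0.6 × 58 × 0.875 × 25 = 380.6 kips.
Governing: weld metal.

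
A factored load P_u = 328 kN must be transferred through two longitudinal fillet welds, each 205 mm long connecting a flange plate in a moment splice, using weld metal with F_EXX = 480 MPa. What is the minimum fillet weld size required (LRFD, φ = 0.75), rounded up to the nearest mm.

w = 6 mm

Total weld length L = 410 mm.
Required throat t_e = P_u / (φ × 0.6 F_EXX × L) = 328 / (0.75 × 0.6 × 480 × 410 × 10⁻³) = 3.704 mm.
Required leg w = t_e / 0.707 = 5.239 mm → use 6 mm.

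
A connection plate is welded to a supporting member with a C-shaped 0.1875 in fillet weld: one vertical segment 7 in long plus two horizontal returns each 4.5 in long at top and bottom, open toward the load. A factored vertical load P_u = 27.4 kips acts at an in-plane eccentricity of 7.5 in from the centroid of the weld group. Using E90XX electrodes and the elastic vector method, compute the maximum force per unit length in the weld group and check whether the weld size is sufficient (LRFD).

f_max ≈ 6.91 kip/in; NOT adequate

E90XX → F_EXX = 90 ksi.
Total weld length L_w = 16 in. Treat welds as unit-width lines.
Centroid: x̄ = 2×4.5×2.25 / 16 = 1.266 in from the vertical weld.
Polar moment about centroid: J = I_x + I_y = [7³/12 + 2×4.5×3.5²] + [7×1.266² + 2(4.5³/12 + 4.5×0.9844²)] = 174 in³.
Direct shear f_v = P/L_w = 27.4 / 16 = 1.712 kip/in (vertical).
Torsion M = P·e = 27.4 × 7.5 = 205.5 kip·in.
Critical point at (x, y) = (3.234, 3.5) from centroid. f_tx = M·y/J = 4.135 kip/in; f_ty = M·x/J = 3.821 kip/in.
Resultant f_max = √[f_tx² + (f_v + f_ty)²] = √[4.135² + (1.712 + 3.821)²] = 6.908 kip/in.
Capacity per unit length: φr_n = 0.75 × 0.6 × 90 × (0.707 × 0.1875) = 5.369 kip/in.
6.908 > 5.369 → NOT adequate.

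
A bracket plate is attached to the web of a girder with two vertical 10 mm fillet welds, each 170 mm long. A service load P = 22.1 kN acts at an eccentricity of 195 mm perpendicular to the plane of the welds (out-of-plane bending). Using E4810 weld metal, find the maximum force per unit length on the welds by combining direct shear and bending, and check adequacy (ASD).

f_max ≈ 452 N/mm; adequate

E48XX → F_EXX = 480 MPa.
L_w = 2 × 170 = 340 mm; section modulus (unit throat) S = 2 × L²/6 = 9633 mm².
Direct shear f_v = P/L_w = 22.1×10³/340 = 65 N/mm.
Moment M = P × e = 22.1×10³ × 195 = 4309500 N·mm; bending f_b = M/S = 447.4 N/mm.
f_max = √(f_v² + f_b²) = √(65² + 447.4²) = 452.1 N/mm.
r_n/Ω = (1/2.0) × 0.6 × 480 × (0.707 × 10) = 1018 N/mm → adequate.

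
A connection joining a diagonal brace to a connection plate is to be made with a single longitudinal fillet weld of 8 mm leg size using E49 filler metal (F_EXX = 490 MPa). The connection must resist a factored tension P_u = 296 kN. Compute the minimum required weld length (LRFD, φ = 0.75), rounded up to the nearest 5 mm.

L = 240 mm

Throat t_e = 0.707 × 8 = 5.656 mm.
φr_n = 0.75 × 0.6 × 490 × 5.656 × 10⁻³ = 1.247 kN/mm.
L_req = P_u / φr_n = 296 / 1.247 = 237.3 mm total.
Round up → use L = 240 mm.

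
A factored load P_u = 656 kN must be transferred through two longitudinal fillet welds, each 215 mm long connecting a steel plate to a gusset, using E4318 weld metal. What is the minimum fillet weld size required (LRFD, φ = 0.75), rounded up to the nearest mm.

w = 12 mm

E43XX → F_EXX = 430 MPa.
Total weld length L = 430 mm.
Required throat t_e = P_u / (φ × 0.6 F_EXX × L) = 656 / (0.75 × 0.6 × 430 × 430 × 10⁻³) = 7.884 mm.
Required leg w = t_e / 0.707 = 11.15 mm → use 12 mm.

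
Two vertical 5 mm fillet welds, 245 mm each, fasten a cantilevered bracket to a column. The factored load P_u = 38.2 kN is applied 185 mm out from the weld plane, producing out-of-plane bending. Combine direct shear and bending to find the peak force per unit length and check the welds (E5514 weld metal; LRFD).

f_max ≈ 362 N/mm; adequate

E55XX → F_EXX = 550 MPa.
L_w = 2 × 245 = 490 mm; section modulus (unit throat) S = 2 × L²/6 = 20010 mm².
Direct shear f_v = P/L_w = 38.2×10³/490 = 77.96 N/mm.
Moment M = P × e = 38.2×10³ × 185 = 7067000 N·mm; bending f_b = M/S = 353.2 N/mm.
f_max = √(f_v² + f_b²) = √(77.96² + 353.2²) = 361.7 N/mm.
φr_n = 0.75 × 0.6 × 550 × (0.707 × 5) = 874.9 N/mm → adequate.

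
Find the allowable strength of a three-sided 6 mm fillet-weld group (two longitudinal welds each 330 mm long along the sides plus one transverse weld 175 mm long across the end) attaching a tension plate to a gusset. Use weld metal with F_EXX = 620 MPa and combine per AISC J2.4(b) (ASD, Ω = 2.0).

R_n/Ω ≈ 659 kN

t_e = 0.707 × 6 = 4.242 mm.
R_nwl = 0.6 × 620 × 4.242 × 660 × 10⁻³ = 1041 kN (longitudinal, 2 welds).
R_nwt = 0.6 × 620 × 4.242 × 175 × 10⁻³ = 276.2 kN (transverse, base value).
(i) R_nwl + R_nwt = 1318 kN; (ii) 0.85 R_nwl + 1.5 R_nwt = 1300 kN.
R_n = max = 1318 kN [governs: (i)]; R_n/Ω = 658.8 kN.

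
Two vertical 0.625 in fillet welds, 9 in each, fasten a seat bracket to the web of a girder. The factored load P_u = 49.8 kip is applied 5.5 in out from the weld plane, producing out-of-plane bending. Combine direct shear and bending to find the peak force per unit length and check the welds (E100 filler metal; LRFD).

f_max ≈ 10.5 kip/in; adequate

E100XX → F_EXX = 100 ksi.
L_w = 2 × 9 = 18 in; section modulus (unit throat) S = 2 × L²/6 = 27 in².
Direct shear f_v = P/L_w = 49.8/18 = 2.767 kip/in.
Moment M = P × e = 49.8 × 5.5 = 273.9 kip·in; bending f_b = M/S = 10.14 kip/in.
f_max = √(f_v² + f_b²) = √(2.767² + 10.14²) = 10.51 kip/in.
φr_n = 0.75 × 0.6 × 100 × (0.707 × 0.625) = 19.88 kip/in → adequate.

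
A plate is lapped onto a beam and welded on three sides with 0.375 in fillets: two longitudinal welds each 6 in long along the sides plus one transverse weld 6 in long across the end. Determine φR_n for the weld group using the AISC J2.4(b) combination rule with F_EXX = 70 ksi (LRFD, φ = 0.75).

φR_n ≈ 160 kips

t_e = 0.707 × 0.375 = 0.2651 in.
R_nwl = 0.6 × 70 × 0.2651 × 12 = 133.6 kips (longitudinal, 2 welds).
R_nwt = 0.6 × 70 × 0.2651 × 6 = 66.81 kips (transverse, base value).
(i) R_nwl + R_nwt = 200.4 kips; (ii) 0.85 R_nwl + 1.5 R_nwt = 213.8 kips.
R_n = max = 213.8 kips [governs: (ii)]; φR_n = 160.3 kips.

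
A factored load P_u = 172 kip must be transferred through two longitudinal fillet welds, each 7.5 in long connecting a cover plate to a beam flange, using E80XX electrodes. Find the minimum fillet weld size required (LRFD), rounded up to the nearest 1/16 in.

w = 1/2 in

E80XX → F_EXX = 80 ksi.
Total weld length L = 15 in.
Required throat t_e = P_u / (φ × 0.6 F_EXX × L) = 172 / (0.75 × 0.6 × 80 × 15) = 0.3185 in.
Required leg w = t_e / 0.707 = 0.4505 in → use 1/2 in.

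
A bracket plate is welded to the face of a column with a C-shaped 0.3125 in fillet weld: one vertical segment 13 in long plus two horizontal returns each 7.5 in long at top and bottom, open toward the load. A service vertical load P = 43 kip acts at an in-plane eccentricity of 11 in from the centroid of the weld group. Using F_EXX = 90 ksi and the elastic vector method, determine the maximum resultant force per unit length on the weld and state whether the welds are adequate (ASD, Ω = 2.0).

f_max ≈ 5.21 kip/in; adequate

Total weld length L_w = 28 in. Treat welds as unit-width lines.
Centroid: x̄ = 2×7.5×3.75 / 28 = 2.009 in from the vertical weld.
Polar moment about centroid: J = I_x + I_y = [13³/12 + 2×7.5×6.5²] + [13×2.009² + 2(7.5³/12 + 7.5×1.741²)] = 985.1 in³.
Direct shear f_v = P/L_w = 43 / 28 = 1.536 kip/in (vertical).
Torsion M = P·e = 43 × 11 = 473 kip·in.
Critical point at (x, y) = (5.491, 6.5) from centroid. f_tx = M·y/J = 3.121 kip/in; f_ty = M·x/J = 2.637 kip/in.
Resultant f_max = √[f_tx² + (f_v + f_ty)²] = √[3.121² + (1.536 + 2.637)²] = 5.211 kip/in.
Capacity per unit length: r_n/Ω = (1/2.0) × 0.6 × 90 × (0.707 × 0.3125) = 5.965 kip/in.
5.211 ≤ 5.965 → adequate.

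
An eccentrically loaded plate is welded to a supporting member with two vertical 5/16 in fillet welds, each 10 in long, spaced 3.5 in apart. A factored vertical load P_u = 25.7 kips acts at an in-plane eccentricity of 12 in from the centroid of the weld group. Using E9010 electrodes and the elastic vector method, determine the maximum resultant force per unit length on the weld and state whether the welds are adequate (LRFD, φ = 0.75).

E90XX → F_EXX = 90 ksi.
Total weld length L_w = 20 in. Treat welds as unit-width lines.
Polar moment about centroid: J = 2[d³/12 + d(b/2)²] = 2[10³/12 + 10×1.75²] = 227.9 in³.
Direct shear f_v = P/L_w = 25.7 / 20 = 1.285 kip/in (vertical).
Torsion M = P·e = 25.7 × 12 = 308.4 kip·in.
Critical point at (x, y) = (1.75, 5) from centroid. f_tx = M·y/J = 6.766 kip/in; f_ty = M·x/J = 2.368 kip/in.
Resultant f_max = √[f_tx² + (f_v + f_ty)²] = √[6.766² + (1.285 + 2.368)²] = 7.689 kip/in.
Capacity per unit length: φr_n = 0.75 × 0.6 × 90 × (0.707 × 0.3125) = 8.948 kip/in.
7.689 ≤ 8.948 → adequate.

f_max ≈ 7.69 kip/in; adequate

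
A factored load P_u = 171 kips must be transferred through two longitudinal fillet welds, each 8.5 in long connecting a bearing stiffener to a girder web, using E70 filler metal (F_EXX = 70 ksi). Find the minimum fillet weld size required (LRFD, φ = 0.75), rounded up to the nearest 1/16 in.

w = 1/2 in

Total weld length L = 17 in.
Required throat t_e = P_u / (φ × 0.6 F_EXX × L) = 171 / (0.75 × 0.6 × 70 × 17) = 0.3193 in.
Required leg w = t_e / 0.707 = 0.4517 in → use 1/2 in.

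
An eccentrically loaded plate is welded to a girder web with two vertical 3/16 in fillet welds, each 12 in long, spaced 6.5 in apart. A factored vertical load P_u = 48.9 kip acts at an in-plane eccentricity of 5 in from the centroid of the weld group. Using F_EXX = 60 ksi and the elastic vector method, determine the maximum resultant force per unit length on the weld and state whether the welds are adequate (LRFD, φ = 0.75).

Total weld length L_w = 24 in. Treat welds as unit-width lines.
Polar moment about centroid: J = 2[d³/12 + d(b/2)²] = 2[12³/12 + 12×3.25²] = 541.5 in³.
Direct shear f_v = P/L_w = 48.9 / 24 = 2.038 kip/in (vertical).
Torsion M = P·e = 48.9 × 5 = 244.5 kip·in.
Critical point at (x, y) = (3.25, 6) from centroid. f_tx = M·y/J = 2.709 kip/in; f_ty = M·x/J = 1.467 kip/in.
Resultant f_max = √[f_tx² + (f_v + f_ty)²] = √[2.709² + (2.038 + 1.467)²] = 4.43 kip/in.
Capacity per unit length: φr_n = 0.75 × 0.6 × 60 × (0.707 × 0.1875) = 3.579 kip/in.
4.43 > 3.579 → NOT adequate.

f_max ≈ 4.43 kip/in; NOT adequate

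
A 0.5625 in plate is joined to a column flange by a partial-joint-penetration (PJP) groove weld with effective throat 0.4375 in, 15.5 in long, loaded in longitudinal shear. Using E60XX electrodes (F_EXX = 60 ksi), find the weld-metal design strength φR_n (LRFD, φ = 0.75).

Effective throat (given) t_e = 0.4375 in.
A_we = 0.4375 × 15.5 = 6.781 in².
F_nw = 0.6 F_EXX = 36 ksi.
φR_n = 0.75 × 36 × 6.781 = 183.1 kips.

φR_n ≈ 183 kips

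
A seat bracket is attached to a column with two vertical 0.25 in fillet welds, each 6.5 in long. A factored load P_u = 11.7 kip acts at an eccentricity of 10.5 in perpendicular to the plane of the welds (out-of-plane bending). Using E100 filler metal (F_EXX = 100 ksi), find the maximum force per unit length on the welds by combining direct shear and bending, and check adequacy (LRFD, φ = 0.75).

f_max ≈ 8.77 kip/in; NOT adequate

L_w = 2 × 6.5 = 13 in; section modulus (unit throat) S = 2 × L²/6 = 14.08 in².
Direct shear f_v = P/L_w = 11.7/13 = 0.9 kip/in.
Moment M = P × e = 11.7 × 10.5 = 122.85 kip·in; bending f_b = M/S = 8.723 kip/in.
f_max = √(f_v² + f_b²) = √(0.9² + 8.723²) = 8.769 kip/in.
φr_n = 0.75 × 0.6 × 100 × (0.707 × 0.25) = 7.954 kip/in → NOT adequate.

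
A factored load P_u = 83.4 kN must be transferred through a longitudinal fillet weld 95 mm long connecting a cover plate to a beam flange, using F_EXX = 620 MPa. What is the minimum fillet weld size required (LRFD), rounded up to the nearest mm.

Total weld length L = 95 mm.
Required throat t_e = P_u / (φ × 0.6 F_EXX × L) = 83.4 / (0.75 × 0.6 × 620 × 95 × 10⁻³) = 3.147 mm.
Required leg w = t_e / 0.707 = 4.451 mm → use 5 mm.

w = 5 mm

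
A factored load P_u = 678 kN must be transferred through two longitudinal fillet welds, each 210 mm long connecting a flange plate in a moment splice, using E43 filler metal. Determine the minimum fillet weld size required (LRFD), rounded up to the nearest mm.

w = 12 mm

E43XX → F_EXX = 430 MPa.
Total weld length L = 420 mm.
Required throat t_e = P_u / (φ × 0.6 F_EXX × L) = 678 / (0.75 × 0.6 × 430 × 420 × 10⁻³) = 8.343 mm.
Required leg w = t_e / 0.707 = 11.8 mm → use 12 mm.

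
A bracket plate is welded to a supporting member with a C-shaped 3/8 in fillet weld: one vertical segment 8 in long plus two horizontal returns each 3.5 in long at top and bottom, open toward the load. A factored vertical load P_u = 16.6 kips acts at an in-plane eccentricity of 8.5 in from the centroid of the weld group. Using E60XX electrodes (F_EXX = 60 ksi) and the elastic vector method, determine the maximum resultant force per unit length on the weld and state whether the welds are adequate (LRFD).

f_max ≈ 4.63 kip/in; adequate

Total weld length L_w = 15 in. Treat welds as unit-width lines.
Centroid: x̄ = 2×3.5×1.75 / 15 = 0.8167 in from the vertical weld.
Polar moment about centroid: J = I_x + I_y = [8³/12 + 2×3.5×4²] + [8×0.8167² + 2(3.5³/12 + 3.5×0.9333²)] = 173.2 in³.
Direct shear f_v = P/L_w = 16.6 / 15 = 1.107 kip/in (vertical).
Torsion M = P·e = 16.6 × 8.5 = 141.1 kip·in.
Critical point at (x, y) = (2.683, 4) from centroid. f_tx = M·y/J = 3.258 kip/in; f_ty = M·x/J = 2.185 kip/in.
Resultant f_max = √[f_tx² + (f_v + f_ty)²] = √[3.258² + (1.107 + 2.185)²] = 4.632 kip/in.
Capacity per unit length: φr_n = 0.75 × 0.6 × 60 × (0.707 × 0.375) = 7.158 kip/in.
4.632 ≤ 7.158 → adequate.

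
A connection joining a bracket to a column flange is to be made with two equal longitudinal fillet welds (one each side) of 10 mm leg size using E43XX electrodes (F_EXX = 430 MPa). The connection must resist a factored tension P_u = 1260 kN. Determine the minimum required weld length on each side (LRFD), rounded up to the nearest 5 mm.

Throat t_e = 0.707 × 10 = 7.07 mm.
φr_n = 0.75 × 0.6 × 430 × 7.07 × 10⁻³ = 1.368 kN/mm.
L_req = P_u / φr_n = 1260 / 1.368 = 921 mm total.
Per side: 921 / 2 = 460.5 mm.
Round up → use L = 465 mm on each side.

L = 465 mm on each side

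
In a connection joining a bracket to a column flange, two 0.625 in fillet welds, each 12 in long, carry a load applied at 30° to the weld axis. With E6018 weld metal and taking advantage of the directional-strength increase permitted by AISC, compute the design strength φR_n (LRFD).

φR_n ≈ 337 kips

E60XX → F_EXX = 60 ksi.
t_e = 0.707 × 0.625 = 0.4419 in; A_we = 0.4419 × 24 = 10.6 in².
Directional factor: 1.0 + 0.5 sin^1.5(30°) = 1.177.
F_nw = 0.6 × 60 × 1.177 = 42.36 ksi.
φR_n = 0.75 × 42.36 × 10.6 = 337 kips.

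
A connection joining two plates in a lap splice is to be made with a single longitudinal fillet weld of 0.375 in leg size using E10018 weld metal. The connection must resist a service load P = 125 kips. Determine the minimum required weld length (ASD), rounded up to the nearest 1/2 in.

E100XX → F_EXX = 100 ksi.
Throat t_e = 0.707 × 0.375 = 0.2651 in.
r_n/Ω = (0.6 × 100 × 0.2651) / 2.0 = 7.954 kip/in.
L_req = P / (r_n/Ω) = 125 / 7.954 = 15.72 in total.
Round up → use L = 16 in.

L = 16 in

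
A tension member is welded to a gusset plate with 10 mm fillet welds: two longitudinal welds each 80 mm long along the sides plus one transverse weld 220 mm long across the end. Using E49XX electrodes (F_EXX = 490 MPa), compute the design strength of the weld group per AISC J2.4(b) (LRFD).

t_e = 0.707 × 10 = 7.07 mm.
R_nwl = 0.6 × 490 × 7.07 × 160 × 10⁻³ = 332.6 kN (longitudinal, 2 welds).
R_nwt = 0.6 × 490 × 7.07 × 220 × 10⁻³ = 457.3 kN (transverse, base value).
(i) R_nwl + R_nwt = 789.9 kN; (ii) 0.85 R_nwl + 1.5 R_nwt = 968.6 kN.
R_n = max = 968.6 kN [governs: (ii)]; φR_n = 726.5 kN.

φR_n ≈ 726 kN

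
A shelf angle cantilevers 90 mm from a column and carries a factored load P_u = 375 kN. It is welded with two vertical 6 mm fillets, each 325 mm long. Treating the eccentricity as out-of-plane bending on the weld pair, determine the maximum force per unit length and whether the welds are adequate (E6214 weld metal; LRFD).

f_max ≈ 1120 N/mm; adequate

E62XX → F_EXX = 620 MPa.
L_w = 2 × 325 = 650 mm; section modulus (unit throat) S = 2 × L²/6 = 35210 mm².
Direct shear f_v = P/L_w = 375×10³/650 = 576.9 N/mm.
Moment M = P × e = 375×10³ × 90 = 33750000 N·mm; bending f_b = M/S = 958.6 N/mm.
f_max = √(f_v² + f_b²) = √(576.9² + 958.6²) = 1119 N/mm.
φr_n = 0.75 × 0.6 × 620 × (0.707 × 6) = 1184 N/mm → adequate.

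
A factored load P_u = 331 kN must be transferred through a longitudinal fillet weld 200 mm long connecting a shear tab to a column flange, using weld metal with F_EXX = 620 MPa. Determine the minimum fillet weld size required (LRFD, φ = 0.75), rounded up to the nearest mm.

w = 9 mm

Total weld length L = 200 mm.
Required throat t_e = P_u / (φ × 0.6 F_EXX × L) = 331 / (0.75 × 0.6 × 620 × 200 × 10⁻³) = 5.932 mm.
Required leg w = t_e / 0.707 = 8.39 mm → use 9 mm.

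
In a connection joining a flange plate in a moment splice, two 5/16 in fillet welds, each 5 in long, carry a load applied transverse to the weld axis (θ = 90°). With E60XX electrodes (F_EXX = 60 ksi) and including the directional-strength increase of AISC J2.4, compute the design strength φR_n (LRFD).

φR_n ≈ 89.5 kip

t_e = 0.707 × 0.3125 = 0.2209 in; A_we = 0.2209 × 10 = 2.209 in².
Directional factor: 1.0 + 0.5 sin^1.5(90°) = 1.5.
F_nw = 0.6 × 60 × 1.5 = 54 ksi.
φR_n = 0.75 × 54 × 2.209 = 89.48 kip.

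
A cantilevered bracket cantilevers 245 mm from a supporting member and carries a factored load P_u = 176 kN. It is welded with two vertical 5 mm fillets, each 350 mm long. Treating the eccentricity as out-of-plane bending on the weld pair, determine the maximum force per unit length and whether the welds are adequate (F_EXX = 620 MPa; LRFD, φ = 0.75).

f_max ≈ 1090 N/mm; NOT adequate

L_w = 2 × 350 = 700 mm; section modulus (unit throat) S = 2 × L²/6 = 40830 mm².
Direct shear f_v = P/L_w = 176×10³/700 = 251.4 N/mm.
Moment M = P × e = 176×10³ × 245 = 43120000 N·mm; bending f_b = M/S = 1056 N/mm.
f_max = √(f_v² + f_b²) = √(251.4² + 1056²) = 1086 N/mm.
φr_n = 0.75 × 0.6 × 620 × (0.707 × 5) = 986.3 N/mm → NOT adequate.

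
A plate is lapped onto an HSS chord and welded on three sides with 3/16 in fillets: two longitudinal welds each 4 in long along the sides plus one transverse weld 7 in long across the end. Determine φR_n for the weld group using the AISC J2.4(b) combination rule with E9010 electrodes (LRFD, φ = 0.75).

E90XX → F_EXX = 90 ksi.
t_e = 0.707 × 0.1875 = 0.1326 in.
R_nwl = 0.6 × 90 × 0.1326 × 8 = 57.27 kip (longitudinal, 2 welds).
R_nwt = 0.6 × 90 × 0.1326 × 7 = 50.11 kip (transverse, base value).
(i) R_nwl + R_nwt = 107.4 kip; (ii) 0.85 R_nwl + 1.5 R_nwt = 123.8 kip.
R_n = max = 123.8 kip [governs: (ii)]; φR_n = 92.88 kip.

φR_n ≈ 92.9 kip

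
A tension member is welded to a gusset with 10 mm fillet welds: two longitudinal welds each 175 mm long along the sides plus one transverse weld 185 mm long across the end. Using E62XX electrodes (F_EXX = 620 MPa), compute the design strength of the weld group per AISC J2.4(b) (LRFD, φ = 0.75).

t_e = 0.707 × 10 = 7.07 mm.
R_nwl = 0.6 × 620 × 7.07 × 350 × 10⁻³ = 920.5 kN (longitudinal, 2 welds).
R_nwt = 0.6 × 620 × 7.07 × 185 × 10⁻³ = 486.6 kN (transverse, base value).
(i) R_nwl + R_nwt = 1407 kN; (ii) 0.85 R_nwl + 1.5 R_nwt = 1512 kN.
R_n = max = 1512 kN [governs: (ii)]; φR_n = 1134 kN.

φR_n ≈ 1130 kN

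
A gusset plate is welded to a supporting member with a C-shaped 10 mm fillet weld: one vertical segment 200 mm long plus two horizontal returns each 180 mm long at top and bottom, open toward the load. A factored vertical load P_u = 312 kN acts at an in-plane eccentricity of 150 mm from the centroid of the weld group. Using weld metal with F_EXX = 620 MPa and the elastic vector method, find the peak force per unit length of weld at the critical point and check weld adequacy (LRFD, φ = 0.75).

Total weld length L_w = 560 mm. Treat welds as unit-width lines.
Centroid: x̄ = 2×180×90 / 560 = 57.86 mm from the vertical weld.
Polar moment about centroid: J = I_x + I_y = [200³/12 + 2×180×100²] + [200×57.86² + 2(180³/12 + 180×32.14²)] = 6280000 mm³.
Direct shear f_v = P/L_w = 312×10³ / 560 = 557.1 N/mm (vertical).
Torsion M = P·e = 312×10³ × 150 = 46800000 N·mm.
Critical point at (x, y) = (122.1, 100) from centroid. f_tx = M·y/J = 745.2 N/mm; f_ty = M·x/J = 910.2 N/mm.
Resultant f_max = √[f_tx² + (f_v + f_ty)²] = √[745.2² + (557.1 + 910.2)²] = 1646 N/mm.
Capacity per unit length: φr_n = 0.75 × 0.6 × 620 × (0.707 × 10) = 1973 N/mm.
1646 ≤ 1973 → adequate.

f_max ≈ 1650 N/mm; adequate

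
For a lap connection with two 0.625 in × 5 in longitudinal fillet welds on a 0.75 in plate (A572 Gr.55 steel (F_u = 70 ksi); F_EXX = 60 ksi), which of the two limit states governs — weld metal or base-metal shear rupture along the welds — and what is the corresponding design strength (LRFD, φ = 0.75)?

t_e = 0.707 × 0.625 = 0.4419 in; L = 10 in.
Weld metal: φR_n = 0.75 × 0.6 × 60 × 0.4419 × 10 = 119.3 kips.
Base metal (shear rupture): φR_n = 0.75 × 0.6 × 70 × 0.75 × 10 = 236.2 kips.
Governing: weld metal.

φR_n ≈ 119 kips (weld metal governs)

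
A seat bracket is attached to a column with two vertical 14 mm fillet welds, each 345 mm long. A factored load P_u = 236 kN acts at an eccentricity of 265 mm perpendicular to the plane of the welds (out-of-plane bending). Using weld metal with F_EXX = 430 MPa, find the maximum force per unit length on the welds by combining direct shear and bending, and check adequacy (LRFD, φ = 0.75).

L_w = 2 × 345 = 690 mm; section modulus (unit throat) S = 2 × L²/6 = 39680 mm².
Direct shear f_v = P/L_w = 236×10³/690 = 342 N/mm.
Moment M = P × e = 236×10³ × 265 = 62540000 N·mm; bending f_b = M/S = 1576 N/mm.
f_max = √(f_v² + f_b²) = √(342² + 1576²) = 1613 N/mm.
φr_n = 0.75 × 0.6 × 430 × (0.707 × 14) = 1915 N/mm → adequate.

f_max ≈ 1610 N/mm; adequate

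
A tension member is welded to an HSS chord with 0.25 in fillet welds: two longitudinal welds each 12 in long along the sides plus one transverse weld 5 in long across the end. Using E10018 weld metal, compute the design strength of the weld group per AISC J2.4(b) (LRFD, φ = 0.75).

E100XX → F_EXX = 100 ksi.
t_e = 0.707 × 0.25 = 0.1767 in.
R_nwl = 0.6 × 100 × 0.1767 × 24 = 254.5 kip (longitudinal, 2 welds).
R_nwt = 0.6 × 100 × 0.1767 × 5 = 53.02 kip (transverse, base value).
(i) R_nwl + R_nwt = 307.5 kip; (ii) 0.85 R_nwl + 1.5 R_nwt = 295.9 kip.
R_n = max = 307.5 kip [governs: (i)]; φR_n = 230.7 kip.

φR_n ≈ 231 kip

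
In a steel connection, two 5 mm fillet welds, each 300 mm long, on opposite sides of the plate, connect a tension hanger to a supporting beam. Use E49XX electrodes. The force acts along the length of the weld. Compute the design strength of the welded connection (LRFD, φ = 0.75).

E49XX → F_EXX = 490 MPa.
Effective throat t_e = 0.707 × 5 = 3.535 mm.
Total length L = 600 mm; A_we = 3.535 × 600 = 2121 mm².
F_nw = 0.6 F_EXX = 0.6 × 490 = 294 MPa.
φR_n = 0.75 × 294 × 2121 × 10⁻³ = 467.7 kN.

φR_n ≈ 468 kN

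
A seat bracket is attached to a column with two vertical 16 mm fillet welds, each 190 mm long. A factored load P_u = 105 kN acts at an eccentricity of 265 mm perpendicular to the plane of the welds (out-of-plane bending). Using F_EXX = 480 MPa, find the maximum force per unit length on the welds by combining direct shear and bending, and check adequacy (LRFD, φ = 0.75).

f_max ≈ 2330 N/mm; adequate

L_w = 2 × 190 = 380 mm; section modulus (unit throat) S = 2 × L²/6 = 12030 mm².
Direct shear f_v = P/L_w = 105×10³/380 = 276.3 N/mm.
Moment M = P × e = 105×10³ × 265 = 27825000 N·mm; bending f_b = M/S = 2312 N/mm.
f_max = √(f_v² + f_b²) = √(276.3² + 2312²) = 2329 N/mm.
φr_n = 0.75 × 0.6 × 480 × (0.707 × 16) = 2443 N/mm → adequate.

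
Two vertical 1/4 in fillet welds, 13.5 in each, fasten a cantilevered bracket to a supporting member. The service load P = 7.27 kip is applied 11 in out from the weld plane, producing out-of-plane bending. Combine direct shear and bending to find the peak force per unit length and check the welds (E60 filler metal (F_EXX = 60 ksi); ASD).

L_w = 2 × 13.5 = 27 in; section modulus (unit throat) S = 2 × L²/6 = 60.75 in².
Direct shear f_v = P/L_w = 7.27/27 = 0.2693 kip/in.
Moment M = P × e = 7.27 × 11 = 79.97 kip·in; bending f_b = M/S = 1.316 kip/in.
f_max = √(f_v² + f_b²) = √(0.2693² + 1.316²) = 1.344 kip/in.
r_n/Ω = (1/2.0) × 0.6 × 60 × (0.707 × 0.25) = 3.181 kip/in → adequate.

f_max ≈ 1.34 kip/in; adequate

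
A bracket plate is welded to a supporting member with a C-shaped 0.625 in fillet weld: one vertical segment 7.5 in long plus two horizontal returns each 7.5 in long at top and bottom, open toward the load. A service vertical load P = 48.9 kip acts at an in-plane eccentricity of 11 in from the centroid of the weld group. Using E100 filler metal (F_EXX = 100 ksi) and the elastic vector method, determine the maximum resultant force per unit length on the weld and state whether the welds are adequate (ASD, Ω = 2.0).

Total weld length L_w = 22.5 in. Treat welds as unit-width lines.
Centroid: x̄ = 2×7.5×3.75 / 22.5 = 2.5 in from the vertical weld.
Polar moment about centroid: J = I_x + I_y = [7.5³/12 + 2×7.5×3.75²] + [7.5×2.5² + 2(7.5³/12 + 7.5×1.25²)] = 386.7 in³.
Direct shear f_v = P/L_w = 48.9 / 22.5 = 2.173 kip/in (vertical).
Torsion M = P·e = 48.9 × 11 = 537.9 kip·in.
Critical point at (x, y) = (5, 3.75) from centroid. f_tx = M·y/J = 5.216 kip/in; f_ty = M·x/J = 6.955 kip/in.
Resultant f_max = √[f_tx² + (f_v + f_ty)²] = √[5.216² + (2.173 + 6.955)²] = 10.51 kip/in.
Capacity per unit length: r_n/Ω = (1/2.0) × 0.6 × 100 × (0.707 × 0.625) = 13.26 kip/in.
10.51 ≤ 13.26 → adequate.

f_max ≈ 10.5 kip/in; adequate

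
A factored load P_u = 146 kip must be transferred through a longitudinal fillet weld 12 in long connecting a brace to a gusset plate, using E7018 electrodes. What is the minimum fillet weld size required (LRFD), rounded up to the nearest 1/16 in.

E70XX → F_EXX = 70 ksi.
Total weld length L = 12 in.
Required throat t_e = P_u / (φ × 0.6 F_EXX × L) = 146 / (0.75 × 0.6 × 70 × 12) = 0.3862 in.
Required leg w = t_e / 0.707 = 0.5463 in → use 9/16 in.

w = 9/16 in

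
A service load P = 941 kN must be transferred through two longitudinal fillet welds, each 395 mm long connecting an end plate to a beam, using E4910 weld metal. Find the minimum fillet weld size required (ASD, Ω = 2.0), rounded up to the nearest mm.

w = 12 mm

E49XX → F_EXX = 490 MPa.
Total weld length L = 790 mm.
Required throat t_e = P × Ω / (0.6 F_EXX × L) = 941 × 2.0 / (0.6 × 490 × 790 × 10⁻³) = 8.103 mm.
Required leg w = t_e / 0.707 = 11.46 mm → use 12 mm.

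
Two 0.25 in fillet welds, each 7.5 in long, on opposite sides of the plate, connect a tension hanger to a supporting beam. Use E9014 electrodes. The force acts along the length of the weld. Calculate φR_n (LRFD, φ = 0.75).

E90XX → F_EXX = 90 ksi.
Effective throat t_e = 0.707 × 0.25 = 0.1767 in.
Total length L = 15 in; A_we = 0.1767 × 15 = 2.651 in².
F_nw = 0.6 F_EXX = 0.6 × 90 = 54 ksi.
φR_n = 0.75 × 54 × 2.651 = 107.4 kips.

φR_n ≈ 107 kips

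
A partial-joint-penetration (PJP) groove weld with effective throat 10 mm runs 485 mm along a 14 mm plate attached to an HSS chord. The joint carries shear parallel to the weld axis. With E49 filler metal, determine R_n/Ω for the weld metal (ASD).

R_n/Ω ≈ 713 kN

E49XX → F_EXX = 490 MPa.
Effective throat (given) t_e = 10 mm.
A_we = 10 × 485 = 4850 mm².
F_nw = 0.6 F_EXX = 294 MPa.
R_n/Ω = (294 × 4850) / 2.0 × 10⁻³ = 713 kN.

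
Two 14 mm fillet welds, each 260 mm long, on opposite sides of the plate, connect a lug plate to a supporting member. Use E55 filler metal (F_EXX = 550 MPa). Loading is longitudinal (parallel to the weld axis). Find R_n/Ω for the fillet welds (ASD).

Effective throat t_e = 0.707 × 14 = 9.898 mm.
Total length L = 520 mm; A_we = 9.898 × 520 = 5147 mm².
F_nw = 0.6 F_EXX = 0.6 × 550 = 330 MPa.
R_n = 330 × 5147 × 10⁻³ = 1698 kN; R_n/Ω = 1698/2.0 = 849.2 kN.

R_n/Ω ≈ 849 kN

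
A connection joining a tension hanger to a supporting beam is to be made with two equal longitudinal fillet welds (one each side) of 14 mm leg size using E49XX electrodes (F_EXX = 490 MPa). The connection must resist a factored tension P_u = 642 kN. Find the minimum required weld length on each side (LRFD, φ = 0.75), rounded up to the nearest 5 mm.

Throat t_e = 0.707 × 14 = 9.898 mm.
φr_n = 0.75 × 0.6 × 490 × 9.898 × 10⁻³ = 2.183 kN/mm.
L_req = P_u / φr_n = 642 / 2.183 = 294.2 mm total.
Per side: 294.2 / 2 = 147.1 mm.
Round up → use L = 150 mm on each side.

L = 150 mm on each side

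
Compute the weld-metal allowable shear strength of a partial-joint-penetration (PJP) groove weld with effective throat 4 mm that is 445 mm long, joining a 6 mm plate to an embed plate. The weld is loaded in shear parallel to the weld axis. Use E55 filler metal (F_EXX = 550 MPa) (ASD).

Effective throat (given) t_e = 4 mm.
A_we = 4 × 445 = 1780 mm².
F_nw = 0.6 F_EXX = 330 MPa.
R_n/Ω = (330 × 1780) / 2.0 × 10⁻³ = 293.7 kN.

R_n/Ω ≈ 294 kN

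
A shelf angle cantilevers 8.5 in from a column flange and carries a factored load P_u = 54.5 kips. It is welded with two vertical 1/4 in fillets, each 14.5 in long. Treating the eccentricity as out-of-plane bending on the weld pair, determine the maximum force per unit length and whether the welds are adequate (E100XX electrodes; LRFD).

f_max ≈ 6.87 kip/in; adequate

E100XX → F_EXX = 100 ksi.
L_w = 2 × 14.5 = 29 in; section modulus (unit throat) S = 2 × L²/6 = 70.08 in².
Direct shear f_v = P/L_w = 54.5/29 = 1.879 kip/in.
Moment M = P × e = 54.5 × 8.5 = 463.25 kip·in; bending f_b = M/S = 6.61 kip/in.
f_max = √(f_v² + f_b²) = √(1.879² + 6.61²) = 6.872 kip/in.
φr_n = 0.75 × 0.6 × 100 × (0.707 × 0.25) = 7.954 kip/in → adequate.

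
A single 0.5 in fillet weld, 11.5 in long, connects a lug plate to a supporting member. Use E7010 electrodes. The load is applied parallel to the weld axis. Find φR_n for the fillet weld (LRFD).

E70XX → F_EXX = 70 ksi.
Effective throat t_e = 0.707 × 0.5 = 0.3535 in.
Total length L = 11.5 in; A_we = 0.3535 × 11.5 = 4.065 in².
F_nw = 0.6 F_EXX = 0.6 × 70 = 42 ksi.
φR_n = 0.75 × 42 × 4.065 = 128.1 kips.

φR_n ≈ 128 kips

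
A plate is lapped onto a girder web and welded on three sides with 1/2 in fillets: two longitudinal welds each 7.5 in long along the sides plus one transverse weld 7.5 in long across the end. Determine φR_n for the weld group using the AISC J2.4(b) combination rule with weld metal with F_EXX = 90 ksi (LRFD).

t_e = 0.707 × 0.5 = 0.3535 in.
R_nwl = 0.6 × 90 × 0.3535 × 15 = 286.3 kip (longitudinal, 2 welds).
R_nwt = 0.6 × 90 × 0.3535 × 7.5 = 143.2 kip (transverse, base value).
(i) R_nwl + R_nwt = 429.5 kip; (ii) 0.85 R_nwl + 1.5 R_nwt = 458.1 kip.
R_n = max = 458.1 kip [governs: (ii)]; φR_n = 343.6 kip.

φR_n ≈ 344 kip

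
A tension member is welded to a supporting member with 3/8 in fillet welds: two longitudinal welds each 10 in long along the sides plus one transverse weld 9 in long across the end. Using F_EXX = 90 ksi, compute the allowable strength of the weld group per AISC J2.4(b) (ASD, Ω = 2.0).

R_n/Ω ≈ 218 kip

t_e = 0.707 × 0.375 = 0.2651 in.
R_nwl = 0.6 × 90 × 0.2651 × 20 = 286.3 kip (longitudinal, 2 welds).
R_nwt = 0.6 × 90 × 0.2651 × 9 = 128.9 kip (transverse, base value).
(i) R_nwl + R_nwt = 415.2 kip; (ii) 0.85 R_nwl + 1.5 R_nwt = 436.7 kip.
R_n = max = 436.7 kip [governs: (ii)]; R_n/Ω = 218.3 kip.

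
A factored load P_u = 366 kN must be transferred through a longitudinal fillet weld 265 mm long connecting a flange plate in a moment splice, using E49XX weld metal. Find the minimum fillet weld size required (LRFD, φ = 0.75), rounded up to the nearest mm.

w = 9 mm

E49XX → F_EXX = 490 MPa.
Total weld length L = 265 mm.
Required throat t_e = P_u / (φ × 0.6 F_EXX × L) = 366 / (0.75 × 0.6 × 490 × 265 × 10⁻³) = 6.264 mm.
Required leg w = t_e / 0.707 = 8.859 mm → use 9 mm.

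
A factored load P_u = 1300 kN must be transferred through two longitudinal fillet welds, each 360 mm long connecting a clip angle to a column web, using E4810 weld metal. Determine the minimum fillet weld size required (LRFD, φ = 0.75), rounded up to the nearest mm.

w = 12 mm

E48XX → F_EXX = 480 MPa.
Total weld length L = 720 mm.
Required throat t_e = P_u / (φ × 0.6 F_EXX × L) = 1300 / (0.75 × 0.6 × 480 × 720 × 10⁻³) = 8.359 mm.
Required leg w = t_e / 0.707 = 11.82 mm → use 12 mm.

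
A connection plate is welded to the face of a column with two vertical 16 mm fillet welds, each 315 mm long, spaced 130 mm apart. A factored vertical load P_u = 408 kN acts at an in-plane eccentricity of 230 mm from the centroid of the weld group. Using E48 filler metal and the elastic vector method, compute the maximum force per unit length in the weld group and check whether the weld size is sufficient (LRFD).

f_max ≈ 2360 N/mm; adequate

E48XX → F_EXX = 480 MPa.
Total weld length L_w = 630 mm. Treat welds as unit-width lines.
Polar moment about centroid: J = 2[d³/12 + d(b/2)²] = 2[315³/12 + 315×65²] = 7871000 mm³.
Direct shear f_v = P/L_w = 408×10³ / 630 = 647.6 N/mm (vertical).
Torsion M = P·e = 408×10³ × 230 = 93840000 N·mm.
Critical point at (x, y) = (65, 157.5) from centroid. f_tx = M·y/J = 1878 N/mm; f_ty = M·x/J = 774.9 N/mm.
Resultant f_max = √[f_tx² + (f_v + f_ty)²] = √[1878² + (647.6 + 774.9)²] = 2356 N/mm.
Capacity per unit length: φr_n = 0.75 × 0.6 × 480 × (0.707 × 16) = 2443 N/mm.
2356 ≤ 2443 → adequate.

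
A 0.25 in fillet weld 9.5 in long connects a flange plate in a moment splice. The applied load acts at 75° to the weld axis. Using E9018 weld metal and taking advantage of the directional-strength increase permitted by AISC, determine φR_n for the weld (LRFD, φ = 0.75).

E90XX → F_EXX = 90 ksi.
t_e = 0.707 × 0.25 = 0.1767 in; A_we = 0.1767 × 9.5 = 1.679 in².
Directional factor: 1.0 + 0.5 sin^1.5(75°) = 1.475.
F_nw = 0.6 × 90 × 1.475 = 79.63 ksi.
φR_n = 0.75 × 79.63 × 1.679 = 100.3 kip.

φR_n ≈ 100 kip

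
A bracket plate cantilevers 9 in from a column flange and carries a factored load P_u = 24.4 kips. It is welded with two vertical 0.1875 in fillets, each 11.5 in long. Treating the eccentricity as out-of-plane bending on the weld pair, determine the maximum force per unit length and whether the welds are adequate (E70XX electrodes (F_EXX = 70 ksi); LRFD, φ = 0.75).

L_w = 2 × 11.5 = 23 in; section modulus (unit throat) S = 2 × L²/6 = 44.08 in².
Direct shear f_v = P/L_w = 24.4/23 = 1.061 kip/in.
Moment M = P × e = 24.4 × 9 = 219.6 kip·in; bending f_b = M/S = 4.981 kip/in.
f_max = √(f_v² + f_b²) = √(1.061² + 4.981²) = 5.093 kip/in.
φr_n = 0.75 × 0.6 × 70 × (0.707 × 0.1875) = 4.176 kip/in → NOT adequate.

f_max ≈ 5.09 kip/in; NOT adequate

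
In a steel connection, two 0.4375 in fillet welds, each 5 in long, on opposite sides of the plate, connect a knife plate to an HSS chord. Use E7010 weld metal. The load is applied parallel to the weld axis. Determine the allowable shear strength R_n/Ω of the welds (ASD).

R_n/Ω ≈ 65 kip

E70XX → F_EXX = 70 ksi.
Effective throat t_e = 0.707 × 0.4375 = 0.3093 in.
Total length L = 10 in; A_we = 0.3093 × 10 = 3.093 in².
F_nw = 0.6 F_EXX = 0.6 × 70 = 42 ksi.
R_n = 42 × 3.093 = 129.9 kip; R_n/Ω = 129.9/2.0 = 64.96 kip.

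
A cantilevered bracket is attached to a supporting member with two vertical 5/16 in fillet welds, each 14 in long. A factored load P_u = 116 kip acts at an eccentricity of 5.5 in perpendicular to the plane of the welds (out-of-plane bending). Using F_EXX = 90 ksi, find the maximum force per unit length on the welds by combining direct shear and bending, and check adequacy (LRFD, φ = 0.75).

L_w = 2 × 14 = 28 in; section modulus (unit throat) S = 2 × L²/6 = 65.33 in².
Direct shear f_v = P/L_w = 116/28 = 4.143 kip/in.
Moment M = P × e = 116 × 5.5 = 638 kip·in; bending f_b = M/S = 9.765 kip/in.
f_max = √(f_v² + f_b²) = √(4.143² + 9.765²) = 10.61 kip/in.
φr_n = 0.75 × 0.6 × 90 × (0.707 × 0.3125) = 8.948 kip/in → NOT adequate.

f_max ≈ 10.6 kip/in; NOT adequate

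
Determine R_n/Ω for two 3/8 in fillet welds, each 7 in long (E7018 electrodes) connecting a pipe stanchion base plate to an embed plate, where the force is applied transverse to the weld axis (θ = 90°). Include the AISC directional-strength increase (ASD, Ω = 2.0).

R_n/Ω ≈ 117 kips

E70XX → F_EXX = 70 ksi.
t_e = 0.707 × 0.375 = 0.2651 in; A_we = 0.2651 × 14 = 3.712 in².
Directional factor: 1.0 + 0.5 sin^1.5(90°) = 1.5.
F_nw = 0.6 × 70 × 1.5 = 63 ksi.
R_n/Ω = (63 × 3.712) / 2.0 = 116.9 kips.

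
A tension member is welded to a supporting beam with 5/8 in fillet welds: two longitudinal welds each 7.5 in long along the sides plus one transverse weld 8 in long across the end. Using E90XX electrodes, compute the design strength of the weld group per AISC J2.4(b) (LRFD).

φR_n ≈ 443 kip

E90XX → F_EXX = 90 ksi.
t_e = 0.707 × 0.625 = 0.4419 in.
R_nwl = 0.6 × 90 × 0.4419 × 15 = 357.9 kip (longitudinal, 2 welds).
R_nwt = 0.6 × 90 × 0.4419 × 8 = 190.9 kip (transverse, base value).
(i) R_nwl + R_nwt = 548.8 kip; (ii) 0.85 R_nwl + 1.5 R_nwt = 590.6 kip.
R_n = max = 590.6 kip [governs: (ii)]; φR_n = 442.9 kip.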